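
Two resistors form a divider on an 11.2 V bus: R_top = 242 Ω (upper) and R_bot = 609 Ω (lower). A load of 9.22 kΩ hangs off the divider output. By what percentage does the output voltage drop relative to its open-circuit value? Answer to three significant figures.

The divider's output (Thévenin) resistance is R_top‖R_bot = 173.2 Ω.
Fractional drop under load = R_th/(R_th + R_L) = 173.2 / (173.2 + 9220) = 0.01844.
So the output falls by 1.84 %.

1.84 %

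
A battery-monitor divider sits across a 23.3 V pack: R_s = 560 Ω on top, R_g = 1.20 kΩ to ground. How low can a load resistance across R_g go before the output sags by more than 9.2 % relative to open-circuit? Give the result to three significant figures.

Output resistance R_th = R_s‖R_g = (560 × 1200)/1760 = 381.8 Ω.
The fractional drop is R_th/(R_th + R_L); requiring this ≤ 0.0920 gives R_L ≥ R_th(1/0.0920 − 1) = 381.8 × 9.870 = 3.77 kΩ.

R_L(min) ≈ 3.77 kΩ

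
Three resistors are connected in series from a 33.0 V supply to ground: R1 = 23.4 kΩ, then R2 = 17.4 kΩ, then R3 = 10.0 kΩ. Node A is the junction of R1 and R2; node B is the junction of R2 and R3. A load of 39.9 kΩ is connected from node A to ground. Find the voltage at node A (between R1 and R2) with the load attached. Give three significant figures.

V ≈ 13.5 V

Below node A the series string R2+R3 = 27.40 kΩ sits in parallel with the 39.9 kΩ load: 16.24 kΩ.
V_A = 33.0 × 16.24/(23.4 + 16.24) = 13.5 V.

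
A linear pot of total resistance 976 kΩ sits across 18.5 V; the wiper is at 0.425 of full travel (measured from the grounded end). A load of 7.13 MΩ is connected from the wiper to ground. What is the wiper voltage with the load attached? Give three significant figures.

V ≈ 7.61 V

The wiper splits the pot into (1−α)R = 561.2 kΩ above and αR = 414.8 kΩ below.
Lower section ‖ load = 392.0 kΩ.
V_wiper = 18.5 × 392.0/(561.2 + 392.0) = 7.61 V.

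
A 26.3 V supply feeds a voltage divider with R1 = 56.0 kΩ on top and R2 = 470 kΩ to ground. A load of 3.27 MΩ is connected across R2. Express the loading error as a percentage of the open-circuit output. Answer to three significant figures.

The divider's output (Thévenin) resistance is R1‖R2 = 50.04 kΩ.
Fractional drop under load = R_th/(R_th + R_L) = 50.04 / (50.04 + 3270) = 0.01507.
So the output falls by 1.51 %.

1.51 %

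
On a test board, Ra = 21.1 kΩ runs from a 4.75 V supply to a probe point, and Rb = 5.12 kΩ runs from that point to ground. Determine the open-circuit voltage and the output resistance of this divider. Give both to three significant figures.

V_th is the open-circuit tap voltage: 4.75 × 5.12/(21.1 + 5.12) = 0.928 V.
With the supply zeroed, Ra and Rb appear in parallel from the tap: R_th = Ra‖Rb = (21.1 × 5.12)/26.22 = 4.12 kΩ.

V_th = 0.928 V, R_th = 4.12 kΩ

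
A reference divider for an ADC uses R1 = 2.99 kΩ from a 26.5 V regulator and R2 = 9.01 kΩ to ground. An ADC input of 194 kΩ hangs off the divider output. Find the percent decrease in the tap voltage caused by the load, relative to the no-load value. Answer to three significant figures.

1.14 %

The divider's output (Thévenin) resistance is R1‖R2 = 2.245 kΩ.
Fractional drop under load = R_th/(R_th + R_L) = 2.245 / (2.245 + 194) = 0.01144.
So the output falls by 1.14 %.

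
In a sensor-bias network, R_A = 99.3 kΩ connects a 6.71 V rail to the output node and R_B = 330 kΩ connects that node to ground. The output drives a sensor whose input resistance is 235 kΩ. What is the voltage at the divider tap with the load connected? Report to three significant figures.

V_out ≈ 3.89 V

The load sits in parallel with R_B: R_B‖R_L = (330 × 235) / (330 + 235) = 137.3 kΩ.
V_out = 6.71 × 137.3 / (99.3 + 137.3) = 6.71 × 137.3/236.6 = 3.89 V.
(Unloaded it would have been 5.16 V.)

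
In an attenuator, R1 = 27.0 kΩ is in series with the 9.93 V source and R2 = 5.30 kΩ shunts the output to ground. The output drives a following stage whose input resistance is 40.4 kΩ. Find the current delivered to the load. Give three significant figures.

R2‖R_L = 4.685 kΩ; V_out = 9.93 × 4.685/31.69 = 1.468 V.
I_L = V_out / R_L = 1.468 / 40.4 kΩ = 0.0363 mA.

I_L ≈ 0.0363 mA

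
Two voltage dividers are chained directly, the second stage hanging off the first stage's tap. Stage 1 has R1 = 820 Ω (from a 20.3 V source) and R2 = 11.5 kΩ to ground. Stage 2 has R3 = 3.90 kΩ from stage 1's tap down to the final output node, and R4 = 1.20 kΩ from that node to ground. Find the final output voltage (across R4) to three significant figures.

V_out ≈ 3.88 V

Stage 2 presents R3+R4 = 5100 Ω as a load on stage 1's tap.
Stage 1's lower leg becomes R2‖(R3+R4) = 3533 Ω, so V_mid = 20.3 × 3533/4353 = 16.48 V.
Stage 2 is itself unloaded: V_out = V_mid × R4/(R3+R4) = 16.48 × 1200/5100 = 3.88 V.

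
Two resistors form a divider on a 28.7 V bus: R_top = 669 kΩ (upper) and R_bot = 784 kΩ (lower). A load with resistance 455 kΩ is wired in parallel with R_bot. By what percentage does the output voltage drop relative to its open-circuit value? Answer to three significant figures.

44.2 %

Unloaded V = 28.7 × 784/1453 = 15.49 V.
Loaded: R_bot‖R_L = 287.9 kΩ, giving V = 28.7 × 287.9/956.9 = 8.635 V.
Drop = (15.49 − 8.635) / 15.49 = 44.2 %.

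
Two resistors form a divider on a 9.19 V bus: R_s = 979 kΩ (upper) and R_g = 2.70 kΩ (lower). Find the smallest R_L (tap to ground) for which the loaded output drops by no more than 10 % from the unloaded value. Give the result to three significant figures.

Output resistance R_th = R_s‖R_g = (979 × 2.70)/981.7 = 2.693 kΩ.
The fractional drop is R_th/(R_th + R_L); requiring this ≤ 0.100 gives R_L ≥ R_th(1/0.100 − 1) = 2.693 × 9.000 = 24.2 kΩ.

R_L(min) ≈ 24.2 kΩ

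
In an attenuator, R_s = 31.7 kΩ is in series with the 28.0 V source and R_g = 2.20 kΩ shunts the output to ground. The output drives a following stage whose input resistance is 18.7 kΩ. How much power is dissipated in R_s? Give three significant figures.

Total resistance from the source is R_s + (R_g‖R_L) = 33.67 kΩ, so I = 28.0/33.67 kΩ = 0.8316 mA.
P = I²·R_s = (0.8316 mA)² × 31.7 kΩ = 21.9 mW.

P ≈ 21.9 mW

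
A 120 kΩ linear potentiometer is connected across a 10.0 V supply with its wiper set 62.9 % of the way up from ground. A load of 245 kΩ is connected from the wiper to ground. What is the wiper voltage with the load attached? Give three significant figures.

V ≈ 5.64 V

The wiper splits the pot into (1−α)R = 44.52 kΩ above and αR = 75.48 kΩ below.
Lower section ‖ load = 57.70 kΩ.
V_wiper = 10.0 × 57.70/(44.52 + 57.70) = 5.64 V.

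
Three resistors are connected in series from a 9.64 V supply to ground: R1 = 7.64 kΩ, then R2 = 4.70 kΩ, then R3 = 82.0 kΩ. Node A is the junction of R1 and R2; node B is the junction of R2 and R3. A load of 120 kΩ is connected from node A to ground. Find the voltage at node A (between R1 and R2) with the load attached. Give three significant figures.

Below node A the series string R2+R3 = 86.70 kΩ sits in parallel with the 120 kΩ load: 50.33 kΩ.
V_A = 9.64 × 50.33/(7.64 + 50.33) = 8.37 V.

V ≈ 8.37 V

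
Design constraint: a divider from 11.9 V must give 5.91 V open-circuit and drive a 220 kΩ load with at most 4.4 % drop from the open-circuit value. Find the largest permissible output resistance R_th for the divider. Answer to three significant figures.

R_th ≤ 10.1 kΩ

Loading drop = R_th/(R_th + R_L) ≤ 0.0440, so R_th ≤ R_L · ε/(1−ε) = 220 kΩ × 0.0440/0.9560 = 10.1 kΩ.
(Any R1, R2 with R2/(R1+R2) = 0.497 and R1‖R2 ≤ 10.1 kΩ will meet the spec.)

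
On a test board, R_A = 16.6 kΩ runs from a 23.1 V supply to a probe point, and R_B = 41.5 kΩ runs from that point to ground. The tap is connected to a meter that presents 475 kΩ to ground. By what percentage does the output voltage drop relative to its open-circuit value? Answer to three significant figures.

The divider's output (Thévenin) resistance is R_A‖R_B = 11.86 kΩ.
Fractional drop under load = R_th/(R_th + R_L) = 11.86 / (11.86 + 475) = 0.02435.
So the output falls by 2.44 %.

2.44 %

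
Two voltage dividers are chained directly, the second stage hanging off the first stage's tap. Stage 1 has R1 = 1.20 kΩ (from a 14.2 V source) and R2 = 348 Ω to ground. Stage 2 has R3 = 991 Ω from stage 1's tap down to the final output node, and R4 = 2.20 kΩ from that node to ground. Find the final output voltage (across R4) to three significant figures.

V_out ≈ 2.03 V

Stage 2 presents R3+R4 = 3191 Ω as a load on stage 1's tap.
Stage 1's lower leg becomes R2‖(R3+R4) = 313.8 Ω, so V_mid = 14.2 × 313.8/1514 = 2.943 V.
Stage 2 is itself unloaded: V_out = V_mid × R4/(R3+R4) = 2.943 × 2200/3191 = 2.03 V.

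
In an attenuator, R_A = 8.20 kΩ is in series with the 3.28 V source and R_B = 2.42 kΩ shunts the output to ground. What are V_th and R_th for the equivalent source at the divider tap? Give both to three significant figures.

V_th = 0.747 V, R_th = 1.87 kΩ

V_th is the open-circuit tap voltage: 3.28 × 2.42/(8.20 + 2.42) = 0.747 V.
With the supply zeroed, R_A and R_B appear in parallel from the tap: R_th = R_A‖R_B = (8.20 × 2.42)/10.62 = 1.87 kΩ.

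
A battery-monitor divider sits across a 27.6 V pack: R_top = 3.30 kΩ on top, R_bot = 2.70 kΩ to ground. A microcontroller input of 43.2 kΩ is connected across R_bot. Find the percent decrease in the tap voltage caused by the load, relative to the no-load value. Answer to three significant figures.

The divider's output (Thévenin) resistance is R_top‖R_bot = 1.485 kΩ.
Fractional drop under load = R_th/(R_th + R_L) = 1.485 / (1.485 + 43.2) = 0.03323.
So the output falls by 3.32 %.

3.32 %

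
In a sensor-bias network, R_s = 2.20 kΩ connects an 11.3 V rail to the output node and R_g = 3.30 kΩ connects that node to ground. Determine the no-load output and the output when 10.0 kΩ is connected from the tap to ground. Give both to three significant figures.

Unloaded: 6.78 V; loaded: 5.99 V

Open-circuit: V = 11.3 × 3.30/(2.20 + 3.30) = 6.78 V.
With the load, R_g becomes R_g‖R_L = 2.481 kΩ, so V = 11.3 × 2.481/4.681 = 5.99 V.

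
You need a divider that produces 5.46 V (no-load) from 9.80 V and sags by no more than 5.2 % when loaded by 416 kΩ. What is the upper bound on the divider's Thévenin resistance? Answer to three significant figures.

R_th ≤ 22.8 kΩ

Loading drop = R_th/(R_th + R_L) ≤ 0.0520, so R_th ≤ R_L · ε/(1−ε) = 416 kΩ × 0.0520/0.9480 = 22.8 kΩ.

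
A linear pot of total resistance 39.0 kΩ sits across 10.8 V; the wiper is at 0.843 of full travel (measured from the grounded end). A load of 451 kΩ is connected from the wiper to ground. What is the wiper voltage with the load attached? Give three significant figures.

The wiper splits the pot into (1−α)R = 6.123 kΩ above and αR = 32.88 kΩ below.
Lower section ‖ load = 30.64 kΩ.
V_wiper = 10.8 × 30.64/(6.123 + 30.64) = 9.00 V.

V ≈ 9.00 V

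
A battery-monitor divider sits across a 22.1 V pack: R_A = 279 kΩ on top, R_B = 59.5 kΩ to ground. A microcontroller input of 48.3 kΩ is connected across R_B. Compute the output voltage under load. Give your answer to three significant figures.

V_out ≈ 1.93 V

The load sits in parallel with R_B: R_B‖R_L = (59.5 × 48.3) / (59.5 + 48.3) = 26.66 kΩ.
V_out = 22.1 × 26.66 / (279 + 26.66) = 22.1 × 26.66/305.7 = 1.93 V.
(Unloaded it would have been 3.88 V.)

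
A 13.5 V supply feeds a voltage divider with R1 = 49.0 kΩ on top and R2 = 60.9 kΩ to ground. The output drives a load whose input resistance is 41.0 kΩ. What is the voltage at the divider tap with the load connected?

The load sits in parallel with R2: R2‖R_L = (60.9 × 41.0) / (60.9 + 41.0) = 24.50 kΩ.
V_out = 13.5 × 24.50 / (49.0 + 24.50) = 13.5 × 24.50/73.50 = 4.50 V.

V_out ≈ 4.50 V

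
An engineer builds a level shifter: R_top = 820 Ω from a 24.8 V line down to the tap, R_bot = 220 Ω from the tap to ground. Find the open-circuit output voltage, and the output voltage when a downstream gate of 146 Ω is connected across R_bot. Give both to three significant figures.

Unloaded: 5.25 V; loaded: 2.40 V

Open-circuit: V = 24.8 × 220/(820 + 220) = 5.25 V.
With the load, R_bot becomes R_bot‖R_L = 87.76 Ω, so V = 24.8 × 87.76/907.8 = 2.40 V.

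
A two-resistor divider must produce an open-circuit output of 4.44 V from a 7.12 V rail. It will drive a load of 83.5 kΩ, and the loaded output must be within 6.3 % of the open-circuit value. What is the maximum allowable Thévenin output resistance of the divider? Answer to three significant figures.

Loading drop = R_th/(R_th + R_L) ≤ 0.0630, so R_th ≤ R_L · ε/(1−ε) = 83.5 kΩ × 0.0630/0.9370 = 5.61 kΩ.
(Any R1, R2 with R2/(R1+R2) = 0.624 and R1‖R2 ≤ 5.61 kΩ will meet the spec.)

R_th ≤ 5.61 kΩ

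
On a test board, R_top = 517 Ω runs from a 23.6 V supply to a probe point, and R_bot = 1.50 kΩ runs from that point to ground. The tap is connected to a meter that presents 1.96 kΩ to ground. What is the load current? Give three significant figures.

R_bot‖R_L = 849.7 Ω; V_out = 23.6 × 849.7/1367 = 14.67 V.
I_L = V_out / R_L = 14.67 / 1.96 kΩ = 7.49 mA.

I_L ≈ 7.49 mA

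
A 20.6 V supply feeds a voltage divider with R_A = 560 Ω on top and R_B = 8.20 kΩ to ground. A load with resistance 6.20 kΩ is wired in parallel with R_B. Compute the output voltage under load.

The load sits in parallel with R_B: R_B‖R_L = (8200 × 6200) / (8200 + 6200) = 3531 Ω.
V_out = 20.6 × 3531 / (560 + 3531) = 20.6 × 3531/4091 = 17.8 V.
(Unloaded it would have been 19.3 V.)

V_out ≈ 17.8 V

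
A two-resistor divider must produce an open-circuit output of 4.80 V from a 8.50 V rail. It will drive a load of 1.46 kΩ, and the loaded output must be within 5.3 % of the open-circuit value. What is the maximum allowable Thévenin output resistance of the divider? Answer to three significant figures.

R_th ≤ 81.7 Ω

Loading drop = R_th/(R_th + R_L) ≤ 0.0530, so R_th ≤ R_L · ε/(1−ε) = 1.46 kΩ × 0.0530/0.9470 = 81.7 Ω.
(Any R1, R2 with R2/(R1+R2) = 0.565 and R1‖R2 ≤ 81.7 Ω will meet the spec.)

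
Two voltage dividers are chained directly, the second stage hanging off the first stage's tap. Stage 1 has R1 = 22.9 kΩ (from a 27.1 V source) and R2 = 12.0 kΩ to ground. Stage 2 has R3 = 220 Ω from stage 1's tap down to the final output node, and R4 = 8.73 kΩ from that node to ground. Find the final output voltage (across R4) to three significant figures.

V_out ≈ 4.84 V

Stage 2 presents R3+R4 = 8950 Ω as a load on stage 1's tap.
Stage 1's lower leg becomes R2‖(R3+R4) = 5126 Ω, so V_mid = 27.1 × 5126/28030 = 4.957 V.
Stage 2 is itself unloaded: V_out = V_mid × R4/(R3+R4) = 4.957 × 8730/8950 = 4.84 V.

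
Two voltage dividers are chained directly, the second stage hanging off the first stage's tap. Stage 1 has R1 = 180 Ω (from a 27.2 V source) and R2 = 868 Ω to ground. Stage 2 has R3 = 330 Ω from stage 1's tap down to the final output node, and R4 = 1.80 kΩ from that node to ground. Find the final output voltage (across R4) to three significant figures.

V_out ≈ 17.8 V

Stage 2 presents R3+R4 = 2130 Ω as a load on stage 1's tap.
Stage 1's lower leg becomes R2‖(R3+R4) = 616.7 Ω, so V_mid = 27.2 × 616.7/796.7 = 21.05 V.
Stage 2 is itself unloaded: V_out = V_mid × R4/(R3+R4) = 21.05 × 1800/2130 = 17.8 V.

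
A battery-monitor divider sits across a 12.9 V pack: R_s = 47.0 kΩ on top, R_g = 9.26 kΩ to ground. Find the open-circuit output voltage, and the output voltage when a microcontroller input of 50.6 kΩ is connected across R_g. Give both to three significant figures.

Open-circuit: V = 12.9 × 9.26/(47.0 + 9.26) = 2.12 V.
With the load, R_g becomes R_g‖R_L = 7.828 kΩ, so V = 12.9 × 7.828/54.83 = 1.84 V.

Unloaded: 2.12 V; loaded: 1.84 V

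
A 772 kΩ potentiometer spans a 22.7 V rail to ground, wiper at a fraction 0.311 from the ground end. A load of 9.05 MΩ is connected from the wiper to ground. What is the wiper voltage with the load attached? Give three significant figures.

V ≈ 6.93 V

The wiper splits the pot into (1−α)R = 531.9 kΩ above and αR = 240.1 kΩ below.
Lower section ‖ load = 233.9 kΩ.
V_wiper = 22.7 × 233.9/(531.9 + 233.9) = 6.93 V.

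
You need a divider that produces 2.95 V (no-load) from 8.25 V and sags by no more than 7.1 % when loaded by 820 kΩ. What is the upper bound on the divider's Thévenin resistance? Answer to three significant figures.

Loading drop = R_th/(R_th + R_L) ≤ 0.0710, so R_th ≤ R_L · ε/(1−ε) = 820 kΩ × 0.0710/0.9290 = 62.7 kΩ.

R_th ≤ 62.7 kΩ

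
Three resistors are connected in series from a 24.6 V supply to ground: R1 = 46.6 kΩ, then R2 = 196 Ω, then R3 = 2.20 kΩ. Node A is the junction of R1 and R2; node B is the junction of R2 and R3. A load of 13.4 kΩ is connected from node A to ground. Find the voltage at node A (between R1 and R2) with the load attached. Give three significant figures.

Below node A the series string R2+R3 = 2396 Ω sits in parallel with the 13400 Ω load: 2033 Ω.
V_A = 24.6 × 2033/(46600 + 2033) = 1.03 V.

V ≈ 1.03 V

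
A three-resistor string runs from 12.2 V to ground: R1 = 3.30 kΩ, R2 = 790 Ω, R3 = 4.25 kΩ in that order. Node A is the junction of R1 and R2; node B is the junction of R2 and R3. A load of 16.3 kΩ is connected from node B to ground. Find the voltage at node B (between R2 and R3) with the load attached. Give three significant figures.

V ≈ 5.51 V

At node B, R3 is in parallel with the load: R3‖R_L = 3371 Ω.
Below node A the resistance is R2 + (R3‖R_L) = 4161 Ω, so V_A = 12.2 × 4161/7461 = 6.804 V.
Then V_B = V_A × (R3‖R_L)/(R2 + R3‖R_L) = 6.804 × 3371/4161 = 5.51 V.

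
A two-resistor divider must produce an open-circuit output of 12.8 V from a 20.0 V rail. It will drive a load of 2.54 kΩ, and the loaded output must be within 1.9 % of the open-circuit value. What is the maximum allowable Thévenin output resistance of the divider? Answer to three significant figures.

Loading drop = R_th/(R_th + R_L) ≤ 0.0190, so R_th ≤ R_L · ε/(1−ε) = 2.54 kΩ × 0.0190/0.9810 = 49.2 Ω.
(Any R1, R2 with R2/(R1+R2) = 0.640 and R1‖R2 ≤ 49.2 Ω will meet the spec.)

R_th ≤ 49.2 Ω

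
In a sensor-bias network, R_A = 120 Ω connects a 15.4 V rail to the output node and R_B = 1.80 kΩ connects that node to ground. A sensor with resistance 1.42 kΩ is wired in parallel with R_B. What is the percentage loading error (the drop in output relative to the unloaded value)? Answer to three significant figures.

The divider's output (Thévenin) resistance is R_A‖R_B = 112.5 Ω.
Fractional drop under load = R_th/(R_th + R_L) = 112.5 / (112.5 + 1420) = 0.07341.
So the output falls by 7.34 %.

7.34 %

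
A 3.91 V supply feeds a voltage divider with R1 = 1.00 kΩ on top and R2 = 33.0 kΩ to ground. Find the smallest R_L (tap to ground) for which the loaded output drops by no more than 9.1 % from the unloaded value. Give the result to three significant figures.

Output resistance R_th = R1‖R2 = (1000 × 33000)/34000 = 970.6 Ω.
The fractional drop is R_th/(R_th + R_L); requiring this ≤ 0.0910 gives R_L ≥ R_th(1/0.0910 − 1) = 970.6 × 9.989 = 9.70 kΩ.

R_L(min) ≈ 9.70 kΩ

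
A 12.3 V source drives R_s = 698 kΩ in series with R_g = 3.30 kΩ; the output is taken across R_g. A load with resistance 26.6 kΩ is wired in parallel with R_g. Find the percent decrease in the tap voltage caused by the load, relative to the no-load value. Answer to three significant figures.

Unloaded V = 12.3 × 3.30/701.3 = 0.057878 V.
Loaded: R_g‖R_L = 2.936 kΩ, giving V = 12.3 × 2.936/700.9 = 0.051517 V.
Drop = (0.057878 − 0.051517) / 0.057878 = 11.0 %.

11.0 %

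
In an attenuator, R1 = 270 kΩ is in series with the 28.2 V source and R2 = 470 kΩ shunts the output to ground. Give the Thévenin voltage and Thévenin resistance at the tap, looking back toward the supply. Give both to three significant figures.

V_th is the open-circuit tap voltage: 28.2 × 470/(270 + 470) = 17.9 V.
With the supply zeroed, R1 and R2 appear in parallel from the tap: R_th = R1‖R2 = (270 × 470)/740.0 = 171 kΩ.

V_th = 17.9 V, R_th = 171 kΩ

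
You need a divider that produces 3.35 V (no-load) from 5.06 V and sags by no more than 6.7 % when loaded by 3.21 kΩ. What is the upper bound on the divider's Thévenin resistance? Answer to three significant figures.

R_th ≤ 231 Ω

Loading drop = R_th/(R_th + R_L) ≤ 0.0670, so R_th ≤ R_L · ε/(1−ε) = 3.21 kΩ × 0.0670/0.9330 = 231 Ω.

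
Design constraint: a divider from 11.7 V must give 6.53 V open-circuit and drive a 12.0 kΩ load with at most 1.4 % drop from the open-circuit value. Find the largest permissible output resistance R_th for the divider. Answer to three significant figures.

Loading drop = R_th/(R_th + R_L) ≤ 0.0140, so R_th ≤ R_L · ε/(1−ε) = 12.0 kΩ × 0.0140/0.9860 = 170 Ω.
(Any R1, R2 with R2/(R1+R2) = 0.558 and R1‖R2 ≤ 170 Ω will meet the spec.)

R_th ≤ 170 Ω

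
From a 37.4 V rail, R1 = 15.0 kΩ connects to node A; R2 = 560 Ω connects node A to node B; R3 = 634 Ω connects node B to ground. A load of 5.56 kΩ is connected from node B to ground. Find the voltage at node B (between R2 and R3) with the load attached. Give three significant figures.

At node B, R3 is in parallel with the load: R3‖R_L = 569.1 Ω.
Below node A the resistance is R2 + (R3‖R_L) = 1129 Ω, so V_A = 37.4 × 1129/16130 = 2.618 V.
Then V_B = V_A × (R3‖R_L)/(R2 + R3‖R_L) = 2.618 × 569.1/1129 = 1.32 V.

V ≈ 1.32 V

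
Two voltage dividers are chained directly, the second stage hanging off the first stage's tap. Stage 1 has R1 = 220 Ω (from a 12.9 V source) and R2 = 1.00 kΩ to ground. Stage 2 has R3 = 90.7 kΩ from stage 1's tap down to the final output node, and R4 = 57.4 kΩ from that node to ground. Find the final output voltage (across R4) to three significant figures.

Stage 2 presents R3+R4 = 148100 Ω as a load on stage 1's tap.
Stage 1's lower leg becomes R2‖(R3+R4) = 993.3 Ω, so V_mid = 12.9 × 993.3/1213 = 10.56 V.
Stage 2 is itself unloaded: V_out = V_mid × R4/(R3+R4) = 10.56 × 57400/148100 = 4.09 V.

V_out ≈ 4.09 V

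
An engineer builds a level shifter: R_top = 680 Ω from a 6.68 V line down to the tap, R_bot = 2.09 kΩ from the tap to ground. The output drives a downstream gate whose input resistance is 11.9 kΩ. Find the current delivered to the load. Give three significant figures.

R_bot‖R_L = 1778 Ω; V_out = 6.68 × 1778/2458 = 4.832 V.
I_L = V_out / R_L = 4.832 / 11.9 kΩ = 0.406 mA.

I_L ≈ 0.406 mA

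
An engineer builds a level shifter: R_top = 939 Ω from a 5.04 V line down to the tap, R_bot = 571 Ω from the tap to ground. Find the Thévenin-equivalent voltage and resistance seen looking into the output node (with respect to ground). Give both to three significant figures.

V_th = 1.91 V, R_th = 355 Ω

V_th is the open-circuit tap voltage: 5.04 × 571/(939 + 571) = 1.91 V.
With the supply zeroed, R_top and R_bot appear in parallel from the tap: R_th = R_top‖R_bot = (939 × 571)/1510 = 355 Ω.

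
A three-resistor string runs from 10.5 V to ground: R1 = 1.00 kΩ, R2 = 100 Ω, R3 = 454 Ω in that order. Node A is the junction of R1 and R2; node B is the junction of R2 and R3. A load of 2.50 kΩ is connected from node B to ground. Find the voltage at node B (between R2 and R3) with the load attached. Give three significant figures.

At node B, R3 is in parallel with the load: R3‖R_L = 384.2 Ω.
Below node A the resistance is R2 + (R3‖R_L) = 484.2 Ω, so V_A = 10.5 × 484.2/1484 = 3.426 V.
Then V_B = V_A × (R3‖R_L)/(R2 + R3‖R_L) = 3.426 × 384.2/484.2 = 2.72 V.

V ≈ 2.72 V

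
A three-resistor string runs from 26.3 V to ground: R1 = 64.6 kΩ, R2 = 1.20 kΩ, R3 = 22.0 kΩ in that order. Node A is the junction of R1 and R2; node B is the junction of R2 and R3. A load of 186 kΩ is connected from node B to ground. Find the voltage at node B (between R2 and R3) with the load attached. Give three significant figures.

At node B, R3 is in parallel with the load: R3‖R_L = 19.67 kΩ.
Below node A the resistance is R2 + (R3‖R_L) = 20.87 kΩ, so V_A = 26.3 × 20.87/85.47 = 6.423 V.
Then V_B = V_A × (R3‖R_L)/(R2 + R3‖R_L) = 6.423 × 19.67/20.87 = 6.05 V.

V ≈ 6.05 V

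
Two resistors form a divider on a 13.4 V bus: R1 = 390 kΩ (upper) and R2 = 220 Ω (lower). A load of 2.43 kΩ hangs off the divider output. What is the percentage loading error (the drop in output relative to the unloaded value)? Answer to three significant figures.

8.30 %

Unloaded V = 13.4 × 220/390200 = 0.0075547 V.
Loaded: R2‖R_L = 201.7 Ω, giving V = 13.4 × 201.7/390200 = 0.0069279 V.
Drop = (0.0075547 − 0.0069279) / 0.0075547 = 8.30 %.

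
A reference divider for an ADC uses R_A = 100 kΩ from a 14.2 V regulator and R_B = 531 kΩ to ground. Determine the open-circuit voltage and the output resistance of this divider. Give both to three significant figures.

V_th is the open-circuit tap voltage: 14.2 × 531/(100 + 531) = 11.9 V.
With the supply zeroed, R_A and R_B appear in parallel from the tap: R_th = R_A‖R_B = (100 × 531)/631.0 = 84.2 kΩ.

V_th = 11.9 V, R_th = 84.2 kΩ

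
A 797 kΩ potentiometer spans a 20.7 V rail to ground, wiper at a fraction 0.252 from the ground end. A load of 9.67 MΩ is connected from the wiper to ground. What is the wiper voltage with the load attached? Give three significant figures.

The wiper splits the pot into (1−α)R = 596.2 kΩ above and αR = 200.8 kΩ below.
Lower section ‖ load = 196.8 kΩ.
V_wiper = 20.7 × 196.8/(596.2 + 196.8) = 5.14 V.

V ≈ 5.14 V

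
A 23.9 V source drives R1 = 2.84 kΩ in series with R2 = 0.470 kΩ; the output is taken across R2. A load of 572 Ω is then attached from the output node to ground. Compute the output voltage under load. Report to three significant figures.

V_out ≈ 1.99 V

The load sits in parallel with R2: R2‖R_L = (470 × 572) / (470 + 572) = 258.0 Ω.
V_out = 23.9 × 258.0 / (2840 + 258.0) = 23.9 × 258.0/3098 = 1.99 V.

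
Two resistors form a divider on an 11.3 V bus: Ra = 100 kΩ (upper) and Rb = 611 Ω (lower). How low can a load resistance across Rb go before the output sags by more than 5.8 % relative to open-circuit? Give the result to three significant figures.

R_L(min) ≈ 9.86 kΩ

Output resistance R_th = Ra‖Rb = (100000 × 611)/100600 = 607.3 Ω.
The fractional drop is R_th/(R_th + R_L); requiring this ≤ 0.0580 gives R_L ≥ R_th(1/0.0580 − 1) = 607.3 × 16.24 = 9.86 kΩ.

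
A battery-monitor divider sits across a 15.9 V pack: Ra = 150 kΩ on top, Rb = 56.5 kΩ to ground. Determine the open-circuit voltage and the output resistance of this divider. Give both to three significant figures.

V_th is the open-circuit tap voltage: 15.9 × 56.5/(150 + 56.5) = 4.35 V.
With the supply zeroed, Ra and Rb appear in parallel from the tap: R_th = Ra‖Rb = (150 × 56.5)/206.5 = 41.0 kΩ.

V_th = 4.35 V, R_th = 41.0 kΩ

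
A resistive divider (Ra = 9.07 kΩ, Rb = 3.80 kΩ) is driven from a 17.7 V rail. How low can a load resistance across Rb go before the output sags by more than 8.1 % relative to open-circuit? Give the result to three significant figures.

R_L(min) ≈ 30.4 kΩ

Output resistance R_th = Ra‖Rb = (9.07 × 3.80)/12.87 = 2.678 kΩ.
The fractional drop is R_th/(R_th + R_L); requiring this ≤ 0.0810 gives R_L ≥ R_th(1/0.0810 − 1) = 2.678 × 11.35 = 30.4 kΩ.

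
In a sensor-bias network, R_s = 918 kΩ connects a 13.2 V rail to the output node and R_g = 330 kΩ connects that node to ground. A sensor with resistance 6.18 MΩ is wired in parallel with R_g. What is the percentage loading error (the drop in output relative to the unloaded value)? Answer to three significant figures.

3.78 %

The divider's output (Thévenin) resistance is R_s‖R_g = 242.7 kΩ.
Fractional drop under load = R_th/(R_th + R_L) = 242.7 / (242.7 + 6180) = 0.03779.
So the output falls by 3.78 %.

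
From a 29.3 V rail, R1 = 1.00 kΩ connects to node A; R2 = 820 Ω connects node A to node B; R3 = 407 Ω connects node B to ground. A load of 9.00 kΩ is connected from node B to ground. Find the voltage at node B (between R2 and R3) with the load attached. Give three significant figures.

At node B, R3 is in parallel with the load: R3‖R_L = 389.4 Ω.
Below node A the resistance is R2 + (R3‖R_L) = 1209 Ω, so V_A = 29.3 × 1209/2209 = 16.04 V.
Then V_B = V_A × (R3‖R_L)/(R2 + R3‖R_L) = 16.04 × 389.4/1209 = 5.16 V.

V ≈ 5.16 V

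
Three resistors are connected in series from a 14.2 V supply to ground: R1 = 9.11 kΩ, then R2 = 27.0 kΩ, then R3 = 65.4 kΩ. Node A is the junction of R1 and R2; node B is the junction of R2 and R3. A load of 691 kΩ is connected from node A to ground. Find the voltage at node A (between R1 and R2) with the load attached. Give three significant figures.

V ≈ 12.8 V

Below node A the series string R2+R3 = 92.40 kΩ sits in parallel with the 691 kΩ load: 81.50 kΩ.
V_A = 14.2 × 81.50/(9.11 + 81.50) = 12.8 V.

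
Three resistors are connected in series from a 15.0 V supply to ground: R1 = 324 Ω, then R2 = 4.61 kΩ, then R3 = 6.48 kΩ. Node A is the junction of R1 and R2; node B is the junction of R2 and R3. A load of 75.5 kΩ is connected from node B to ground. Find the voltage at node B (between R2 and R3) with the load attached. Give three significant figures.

V ≈ 8.21 V

At node B, R3 is in parallel with the load: R3‖R_L = 5968 Ω.
Below node A the resistance is R2 + (R3‖R_L) = 10580 Ω, so V_A = 15.0 × 10580/10900 = 14.55 V.
Then V_B = V_A × (R3‖R_L)/(R2 + R3‖R_L) = 14.55 × 5968/10580 = 8.21 V.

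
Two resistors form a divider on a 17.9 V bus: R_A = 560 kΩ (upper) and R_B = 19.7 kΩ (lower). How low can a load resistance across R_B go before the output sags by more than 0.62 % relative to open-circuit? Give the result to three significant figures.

R_L(min) ≈ 3.05 MΩ

Output resistance R_th = R_A‖R_B = (560 × 19.7)/579.7 = 19.03 kΩ.
The fractional drop is R_th/(R_th + R_L); requiring this ≤ 0.00620 gives R_L ≥ R_th(1/0.00620 − 1) = 19.03 × 160.3 = 3.05 MΩ.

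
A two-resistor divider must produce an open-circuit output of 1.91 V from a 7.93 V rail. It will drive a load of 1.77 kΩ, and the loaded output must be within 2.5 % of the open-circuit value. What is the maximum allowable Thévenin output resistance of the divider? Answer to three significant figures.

Loading drop = R_th/(R_th + R_L) ≤ 0.0250, so R_th ≤ R_L · ε/(1−ε) = 1.77 kΩ × 0.0250/0.9750 = 45.4 Ω.
(Any R1, R2 with R2/(R1+R2) = 0.241 and R1‖R2 ≤ 45.4 Ω will meet the spec.)

R_th ≤ 45.4 Ω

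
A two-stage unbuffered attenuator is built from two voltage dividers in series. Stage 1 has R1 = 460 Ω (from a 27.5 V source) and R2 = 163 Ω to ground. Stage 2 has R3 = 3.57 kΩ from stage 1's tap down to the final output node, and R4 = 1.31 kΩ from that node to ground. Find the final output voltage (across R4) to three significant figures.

V_out ≈ 1.88 V

Stage 2 presents R3+R4 = 4880 Ω as a load on stage 1's tap.
Stage 1's lower leg becomes R2‖(R3+R4) = 157.7 Ω, so V_mid = 27.5 × 157.7/617.7 = 7.022 V.
Stage 2 is itself unloaded: V_out = V_mid × R4/(R3+R4) = 7.022 × 1310/4880 = 1.88 V.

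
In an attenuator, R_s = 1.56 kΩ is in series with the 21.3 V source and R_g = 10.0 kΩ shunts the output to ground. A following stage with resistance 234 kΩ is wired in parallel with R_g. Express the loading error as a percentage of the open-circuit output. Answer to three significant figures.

0.573 %

The divider's output (Thévenin) resistance is R_s‖R_g = 1.349 kΩ.
Fractional drop under load = R_th/(R_th + R_L) = 1.349 / (1.349 + 234) = 0.005734.
So the output falls by 0.573 %.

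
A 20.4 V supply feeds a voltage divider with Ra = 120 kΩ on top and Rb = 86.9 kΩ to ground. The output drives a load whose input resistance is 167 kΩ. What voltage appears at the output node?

V_out ≈ 6.58 V

The load sits in parallel with Rb: Rb‖R_L = (86.9 × 167) / (86.9 + 167) = 57.16 kΩ.
V_out = 20.4 × 57.16 / (120 + 57.16) = 20.4 × 57.16/177.2 = 6.58 V.
(Unloaded it would have been 8.57 V.)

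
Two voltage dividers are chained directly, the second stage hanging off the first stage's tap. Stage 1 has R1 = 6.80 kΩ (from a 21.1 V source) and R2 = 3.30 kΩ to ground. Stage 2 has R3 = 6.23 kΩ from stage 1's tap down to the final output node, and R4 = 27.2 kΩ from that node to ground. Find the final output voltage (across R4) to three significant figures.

V_out ≈ 5.26 V

Stage 2 presents R3+R4 = 33.43 kΩ as a load on stage 1's tap.
Stage 1's lower leg becomes R2‖(R3+R4) = 3.004 kΩ, so V_mid = 21.1 × 3.004/9.804 = 6.464 V.
Stage 2 is itself unloaded: V_out = V_mid × R4/(R3+R4) = 6.464 × 27.2/33.43 = 5.26 V.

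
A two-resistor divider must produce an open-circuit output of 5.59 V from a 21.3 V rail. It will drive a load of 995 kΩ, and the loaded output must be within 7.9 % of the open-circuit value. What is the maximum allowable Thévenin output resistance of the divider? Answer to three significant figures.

Loading drop = R_th/(R_th + R_L) ≤ 0.0790, so R_th ≤ R_L · ε/(1−ε) = 995 kΩ × 0.0790/0.9210 = 85.3 kΩ.
(Any R1, R2 with R2/(R1+R2) = 0.262 and R1‖R2 ≤ 85.3 kΩ will meet the spec.)

R_th ≤ 85.3 kΩ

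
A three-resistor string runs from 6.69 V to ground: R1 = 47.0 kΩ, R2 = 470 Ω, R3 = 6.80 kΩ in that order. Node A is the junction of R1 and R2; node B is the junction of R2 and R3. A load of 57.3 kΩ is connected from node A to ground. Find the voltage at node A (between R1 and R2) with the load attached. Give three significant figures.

Below node A the series string R2+R3 = 7270 Ω sits in parallel with the 57300 Ω load: 6451 Ω.
V_A = 6.69 × 6451/(47000 + 6451) = 0.807 V.

V ≈ 0.807 V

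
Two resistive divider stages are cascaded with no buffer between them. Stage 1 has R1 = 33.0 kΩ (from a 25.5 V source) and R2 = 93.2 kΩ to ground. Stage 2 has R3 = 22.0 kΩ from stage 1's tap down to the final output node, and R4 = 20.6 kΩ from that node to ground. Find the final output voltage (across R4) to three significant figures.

Stage 2 presents R3+R4 = 42.60 kΩ as a load on stage 1's tap.
Stage 1's lower leg becomes R2‖(R3+R4) = 29.24 kΩ, so V_mid = 25.5 × 29.24/62.24 = 11.98 V.
Stage 2 is itself unloaded: V_out = V_mid × R4/(R3+R4) = 11.98 × 20.6/42.60 = 5.79 V.

V_out ≈ 5.79 V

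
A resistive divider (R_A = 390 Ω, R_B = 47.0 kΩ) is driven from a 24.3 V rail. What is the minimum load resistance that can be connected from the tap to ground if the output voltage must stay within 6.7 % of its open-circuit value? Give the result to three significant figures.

Output resistance R_th = R_A‖R_B = (390 × 47000)/47390 = 386.8 Ω.
The fractional drop is R_th/(R_th + R_L); requiring this ≤ 0.0670 gives R_L ≥ R_th(1/0.0670 − 1) = 386.8 × 13.93 = 5.39 kΩ.

R_L(min) ≈ 5.39 kΩ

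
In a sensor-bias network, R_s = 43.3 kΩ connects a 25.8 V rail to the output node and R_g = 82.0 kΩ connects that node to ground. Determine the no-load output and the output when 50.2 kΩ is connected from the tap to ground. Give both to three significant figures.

Open-circuit: V = 25.8 × 82.0/(43.3 + 82.0) = 16.9 V.
With the load, R_g becomes R_g‖R_L = 31.14 kΩ, so V = 25.8 × 31.14/74.44 = 10.8 V.

Unloaded: 16.9 V; loaded: 10.8 V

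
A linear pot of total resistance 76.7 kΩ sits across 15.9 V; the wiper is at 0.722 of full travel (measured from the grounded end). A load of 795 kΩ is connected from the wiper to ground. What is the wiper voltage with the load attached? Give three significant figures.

V ≈ 11.3 V

The wiper splits the pot into (1−α)R = 21.32 kΩ above and αR = 55.38 kΩ below.
Lower section ‖ load = 51.77 kΩ.
V_wiper = 15.9 × 51.77/(21.32 + 51.77) = 11.3 V.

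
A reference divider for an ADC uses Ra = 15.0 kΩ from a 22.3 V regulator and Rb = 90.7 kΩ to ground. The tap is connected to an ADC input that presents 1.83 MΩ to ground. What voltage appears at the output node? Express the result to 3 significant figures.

V_out ≈ 19.0 V

The load sits in parallel with Rb: Rb‖R_L = (90.7 × 1830) / (90.7 + 1830) = 86.42 kΩ.
V_out = 22.3 × 86.42 / (15.0 + 86.42) = 22.3 × 86.42/101.4 = 19.0 V.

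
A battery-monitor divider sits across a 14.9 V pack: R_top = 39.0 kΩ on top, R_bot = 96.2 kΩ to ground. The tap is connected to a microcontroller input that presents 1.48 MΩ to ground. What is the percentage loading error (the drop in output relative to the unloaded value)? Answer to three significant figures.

1.84 %

The divider's output (Thévenin) resistance is R_top‖R_bot = 27.75 kΩ.
Fractional drop under load = R_th/(R_th + R_L) = 27.75 / (27.75 + 1480) = 0.01840.
So the output falls by 1.84 %.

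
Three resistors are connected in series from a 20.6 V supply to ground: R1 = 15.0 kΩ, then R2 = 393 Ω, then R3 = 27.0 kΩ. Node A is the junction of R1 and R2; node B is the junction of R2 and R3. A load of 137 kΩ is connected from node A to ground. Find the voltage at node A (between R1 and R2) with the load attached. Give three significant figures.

Below node A the series string R2+R3 = 27390 Ω sits in parallel with the 137000 Ω load: 22830 Ω.
V_A = 20.6 × 22830/(15000 + 22830) = 12.4 V.

V ≈ 12.4 V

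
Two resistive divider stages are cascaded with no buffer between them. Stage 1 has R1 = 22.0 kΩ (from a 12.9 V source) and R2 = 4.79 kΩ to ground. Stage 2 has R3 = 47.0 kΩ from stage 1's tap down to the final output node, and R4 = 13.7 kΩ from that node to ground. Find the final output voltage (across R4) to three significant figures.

V_out ≈ 0.489 V

Stage 2 presents R3+R4 = 60.70 kΩ as a load on stage 1's tap.
Stage 1's lower leg becomes R2‖(R3+R4) = 4.440 kΩ, so V_mid = 12.9 × 4.440/26.44 = 2.166 V.
Stage 2 is itself unloaded: V_out = V_mid × R4/(R3+R4) = 2.166 × 13.7/60.70 = 0.489 V.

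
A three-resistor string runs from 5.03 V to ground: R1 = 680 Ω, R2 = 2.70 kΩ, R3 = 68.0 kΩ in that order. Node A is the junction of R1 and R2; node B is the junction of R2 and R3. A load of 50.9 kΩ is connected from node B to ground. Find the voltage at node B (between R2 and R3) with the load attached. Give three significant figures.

V ≈ 4.51 V

At node B, R3 is in parallel with the load: R3‖R_L = 29110 Ω.
Below node A the resistance is R2 + (R3‖R_L) = 31810 Ω, so V_A = 5.03 × 31810/32490 = 4.925 V.
Then V_B = V_A × (R3‖R_L)/(R2 + R3‖R_L) = 4.925 × 29110/31810 = 4.51 V.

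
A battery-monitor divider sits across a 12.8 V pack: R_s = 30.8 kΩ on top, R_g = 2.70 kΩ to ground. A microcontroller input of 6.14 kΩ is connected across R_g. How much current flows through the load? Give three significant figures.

R_g‖R_L = 1.875 kΩ; V_out = 12.8 × 1.875/32.68 = 0.7346 V.
I_L = V_out / R_L = 0.7346 / 6.14 kΩ = 0.120 mA.

I_L ≈ 0.120 mA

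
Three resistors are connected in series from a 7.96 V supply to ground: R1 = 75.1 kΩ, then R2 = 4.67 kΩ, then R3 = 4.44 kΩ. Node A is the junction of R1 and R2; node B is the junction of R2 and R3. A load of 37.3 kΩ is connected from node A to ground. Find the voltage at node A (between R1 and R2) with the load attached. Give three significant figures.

V ≈ 0.707 V

Below node A the series string R2+R3 = 9.110 kΩ sits in parallel with the 37.3 kΩ load: 7.322 kΩ.
V_A = 7.96 × 7.322/(75.1 + 7.322) = 0.707 V.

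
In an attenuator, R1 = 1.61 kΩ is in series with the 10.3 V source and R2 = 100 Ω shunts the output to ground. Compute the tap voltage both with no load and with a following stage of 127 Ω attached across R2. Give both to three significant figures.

Open-circuit: V = 10.3 × 100/(1610 + 100) = 0.602 V.
With the load, R2 becomes R2‖R_L = 55.95 Ω, so V = 10.3 × 55.95/1666 = 0.346 V.

Unloaded: 0.602 V; loaded: 0.346 V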